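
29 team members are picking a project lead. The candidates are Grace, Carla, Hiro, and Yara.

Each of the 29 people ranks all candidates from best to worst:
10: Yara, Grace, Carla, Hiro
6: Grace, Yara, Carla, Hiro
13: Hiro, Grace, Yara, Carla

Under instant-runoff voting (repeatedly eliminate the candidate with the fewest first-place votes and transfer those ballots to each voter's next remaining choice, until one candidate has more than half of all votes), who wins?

Round 1: Grace 6, Carla 0, Hiro 13, Yara 10. Carla eliminated.
Round 2: Grace 6, Hiro 13, Yara 10. Grace eliminated.
Round 3: Hiro 13, Yara 16. Yara has a majority (≥15).

Yara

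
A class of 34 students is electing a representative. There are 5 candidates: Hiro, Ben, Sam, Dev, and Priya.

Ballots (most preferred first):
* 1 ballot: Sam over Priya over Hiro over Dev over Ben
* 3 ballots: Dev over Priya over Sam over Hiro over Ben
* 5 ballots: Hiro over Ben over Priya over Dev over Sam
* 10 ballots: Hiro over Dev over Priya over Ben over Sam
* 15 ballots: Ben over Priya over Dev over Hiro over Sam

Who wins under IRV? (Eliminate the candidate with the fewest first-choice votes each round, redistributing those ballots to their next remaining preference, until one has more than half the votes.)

Round 1: Hiro 15, Ben 15, Sam 1, Dev 3, Priya 0. Priya eliminated.
Round 2: Hiro 15, Ben 15, Sam 1, Dev 3. Sam eliminated.
Round 3: Hiro 16, Ben 15, Dev 3. Dev eliminated.
Round 4: Hiro 19, Ben 15. Hiro has a majority (≥18).

Hiro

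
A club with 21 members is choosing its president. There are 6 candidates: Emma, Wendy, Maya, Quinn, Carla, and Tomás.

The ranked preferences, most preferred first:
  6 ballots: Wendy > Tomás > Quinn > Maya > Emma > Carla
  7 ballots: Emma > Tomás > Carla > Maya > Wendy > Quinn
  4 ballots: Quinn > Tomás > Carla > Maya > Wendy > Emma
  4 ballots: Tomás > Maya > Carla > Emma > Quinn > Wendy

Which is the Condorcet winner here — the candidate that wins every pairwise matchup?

Tomás

Tomás vs Emma: 14–7
Tomás vs Wendy: 15–6
Tomás vs Maya: 21–0
Tomás vs Quinn: 17–4
Tomás vs Carla: 21–0
Tomás beats every other candidate.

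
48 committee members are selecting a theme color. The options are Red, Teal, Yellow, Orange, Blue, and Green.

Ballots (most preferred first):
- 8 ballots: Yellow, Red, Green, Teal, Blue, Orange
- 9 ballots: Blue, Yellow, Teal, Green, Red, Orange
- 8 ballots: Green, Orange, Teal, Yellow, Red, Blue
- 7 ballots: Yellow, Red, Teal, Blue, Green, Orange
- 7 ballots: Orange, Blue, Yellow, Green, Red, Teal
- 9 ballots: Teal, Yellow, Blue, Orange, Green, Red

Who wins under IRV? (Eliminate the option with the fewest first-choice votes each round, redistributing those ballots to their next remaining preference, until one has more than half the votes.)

Round 1: Red 0, Teal 9, Yellow 15, Orange 7, Blue 9, Green 8. Red eliminated.
Round 2: Teal 9, Yellow 15, Orange 7, Blue 9, Green 8. Orange eliminated.
Round 3: Teal 9, Yellow 15, Blue 16, Green 8. Green eliminated.
Round 4: Teal 17, Yellow 15, Blue 16. Yellow eliminated.
Round 5: Teal 32, Blue 16. Teal has a majority (≥25).

Teal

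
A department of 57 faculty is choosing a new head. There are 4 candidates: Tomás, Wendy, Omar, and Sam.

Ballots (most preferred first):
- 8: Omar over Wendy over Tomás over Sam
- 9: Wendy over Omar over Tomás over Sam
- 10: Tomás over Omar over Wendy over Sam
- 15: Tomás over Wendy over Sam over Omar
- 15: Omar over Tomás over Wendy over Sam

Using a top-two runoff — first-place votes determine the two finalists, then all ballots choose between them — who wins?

Round 1 first-place votes: Tomás 25, Wendy 9, Omar 23, Sam 0. Tomás and Omar advance.
Runoff: Tomás is ranked above Omar on 25 ballots, Omar above Tomás on 32.

Omar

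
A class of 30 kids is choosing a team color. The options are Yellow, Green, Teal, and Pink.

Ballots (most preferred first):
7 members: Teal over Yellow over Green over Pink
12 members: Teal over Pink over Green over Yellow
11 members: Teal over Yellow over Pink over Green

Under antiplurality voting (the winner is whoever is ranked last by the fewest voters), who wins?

Teal

Last-place votes: Yellow 12, Green 11, Teal 0, Pink 7.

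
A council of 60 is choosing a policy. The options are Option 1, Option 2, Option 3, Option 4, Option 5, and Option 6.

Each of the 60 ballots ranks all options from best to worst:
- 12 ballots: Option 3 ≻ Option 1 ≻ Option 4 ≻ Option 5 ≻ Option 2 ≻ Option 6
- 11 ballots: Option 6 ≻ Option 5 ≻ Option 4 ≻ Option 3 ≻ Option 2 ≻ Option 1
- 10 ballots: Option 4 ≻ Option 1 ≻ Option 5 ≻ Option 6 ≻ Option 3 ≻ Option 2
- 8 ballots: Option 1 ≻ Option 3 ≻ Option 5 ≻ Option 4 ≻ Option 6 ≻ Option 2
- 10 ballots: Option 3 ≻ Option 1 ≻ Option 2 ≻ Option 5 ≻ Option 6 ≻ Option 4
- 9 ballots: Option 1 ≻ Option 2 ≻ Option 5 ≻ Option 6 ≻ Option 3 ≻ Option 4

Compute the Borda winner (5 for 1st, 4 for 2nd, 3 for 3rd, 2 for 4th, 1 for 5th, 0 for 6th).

Option 1

Option 1: 12×4 + 11×0 + 10×4 + 8×5 + 10×4 + 9×5 = 213
Option 2: 12×1 + 11×1 + 10×0 + 8×0 + 10×3 + 9×4 = 89
Option 3: 12×5 + 11×2 + 10×1 + 8×4 + 10×5 + 9×1 = 183
Option 4: 12×3 + 11×3 + 10×5 + 8×2 + 10×0 + 9×0 = 135
Option 5: 12×2 + 11×4 + 10×3 + 8×3 + 10×2 + 9×3 = 169
Option 6: 12×0 + 11×5 + 10×2 + 8×1 + 10×1 + 9×2 = 111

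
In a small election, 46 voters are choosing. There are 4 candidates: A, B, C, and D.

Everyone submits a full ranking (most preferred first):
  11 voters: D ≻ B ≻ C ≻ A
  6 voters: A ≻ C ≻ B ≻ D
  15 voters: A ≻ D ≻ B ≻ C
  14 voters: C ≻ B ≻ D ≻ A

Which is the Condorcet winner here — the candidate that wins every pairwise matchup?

D vs A: 25–21
D vs B: 26–20
D vs C: 26–20
D beats every other candidate.

D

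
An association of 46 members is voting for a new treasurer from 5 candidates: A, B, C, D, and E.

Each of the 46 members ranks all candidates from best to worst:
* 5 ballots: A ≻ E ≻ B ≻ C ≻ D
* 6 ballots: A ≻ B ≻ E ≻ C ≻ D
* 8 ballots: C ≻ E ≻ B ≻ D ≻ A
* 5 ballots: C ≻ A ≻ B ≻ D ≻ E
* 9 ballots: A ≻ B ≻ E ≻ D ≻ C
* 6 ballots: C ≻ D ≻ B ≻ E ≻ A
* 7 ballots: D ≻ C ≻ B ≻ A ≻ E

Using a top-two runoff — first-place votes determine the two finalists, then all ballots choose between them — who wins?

Round 1 first-place votes: A 20, B 0, C 19, D 7, E 0. A and C advance.
Runoff: A is ranked above C on 20 ballots, C above A on 26.

C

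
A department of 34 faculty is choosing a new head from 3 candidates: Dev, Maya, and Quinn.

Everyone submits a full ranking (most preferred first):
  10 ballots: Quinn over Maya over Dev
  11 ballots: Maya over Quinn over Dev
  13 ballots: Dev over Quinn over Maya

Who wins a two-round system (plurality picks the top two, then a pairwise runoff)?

Maya

Round 1 first-place votes: Dev 13, Maya 11, Quinn 10. Dev and Maya advance.
Runoff: Dev is ranked above Maya on 13 ballots, Maya above Dev on 21.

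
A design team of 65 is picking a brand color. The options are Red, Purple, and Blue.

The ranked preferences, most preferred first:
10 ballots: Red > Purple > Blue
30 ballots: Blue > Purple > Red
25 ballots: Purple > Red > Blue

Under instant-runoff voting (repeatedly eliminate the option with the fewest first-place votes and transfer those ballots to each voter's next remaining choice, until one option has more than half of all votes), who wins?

Purple

Round 1: Red 10, Purple 25, Blue 30. Red eliminated.
Round 2: Purple 35, Blue 30. Purple has a majority (≥33).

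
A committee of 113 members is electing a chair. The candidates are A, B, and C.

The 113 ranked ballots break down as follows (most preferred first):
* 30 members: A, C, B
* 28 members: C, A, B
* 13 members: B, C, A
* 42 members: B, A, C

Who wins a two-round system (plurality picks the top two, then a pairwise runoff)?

Round 1 first-place votes: A 30, B 55, C 28. B and A advance.
Runoff: B is ranked above A on 55 ballots, A above B on 58.

A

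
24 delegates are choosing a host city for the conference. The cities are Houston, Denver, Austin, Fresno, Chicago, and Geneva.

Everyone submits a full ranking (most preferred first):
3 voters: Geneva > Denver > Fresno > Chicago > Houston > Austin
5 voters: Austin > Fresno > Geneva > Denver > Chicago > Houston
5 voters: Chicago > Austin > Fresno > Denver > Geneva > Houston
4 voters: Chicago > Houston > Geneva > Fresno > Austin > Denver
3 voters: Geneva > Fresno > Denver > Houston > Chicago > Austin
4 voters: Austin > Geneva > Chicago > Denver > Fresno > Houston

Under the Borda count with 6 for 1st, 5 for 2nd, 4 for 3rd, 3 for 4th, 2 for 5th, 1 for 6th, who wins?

Houston: 3×2 + 5×1 + 5×1 + 4×5 + 3×3 + 4×1 = 49
Denver: 3×5 + 5×3 + 5×3 + 4×1 + 3×4 + 4×3 = 73
Austin: 3×1 + 5×6 + 5×5 + 4×2 + 3×1 + 4×6 = 93
Fresno: 3×4 + 5×5 + 5×4 + 4×3 + 3×5 + 4×2 = 92
Chicago: 3×3 + 5×2 + 5×6 + 4×6 + 3×2 + 4×4 = 95
Geneva: 3×6 + 5×4 + 5×2 + 4×4 + 3×6 + 4×5 = 102

Geneva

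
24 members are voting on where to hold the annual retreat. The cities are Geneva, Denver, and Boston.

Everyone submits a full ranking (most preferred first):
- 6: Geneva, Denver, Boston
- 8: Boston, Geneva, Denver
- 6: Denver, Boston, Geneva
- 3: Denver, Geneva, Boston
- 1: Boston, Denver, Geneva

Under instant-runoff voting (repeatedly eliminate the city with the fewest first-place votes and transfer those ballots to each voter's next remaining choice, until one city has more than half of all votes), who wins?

Round 1: Geneva 6, Denver 9, Boston 9. Geneva eliminated.
Round 2: Denver 15, Boston 9. Denver has a majority (≥13).

Denver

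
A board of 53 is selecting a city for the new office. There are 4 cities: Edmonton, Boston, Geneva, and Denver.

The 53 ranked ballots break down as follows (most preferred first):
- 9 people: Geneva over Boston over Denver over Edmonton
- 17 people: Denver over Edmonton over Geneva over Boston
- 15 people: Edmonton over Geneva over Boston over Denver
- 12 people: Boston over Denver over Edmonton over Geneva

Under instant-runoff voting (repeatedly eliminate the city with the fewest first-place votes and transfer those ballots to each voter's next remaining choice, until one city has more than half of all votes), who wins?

Round 1: Edmonton 15, Boston 12, Geneva 9, Denver 17. Geneva eliminated.
Round 2: Edmonton 15, Boston 21, Denver 17. Edmonton eliminated.
Round 3: Boston 36, Denver 17. Boston has a majority (≥27).

Boston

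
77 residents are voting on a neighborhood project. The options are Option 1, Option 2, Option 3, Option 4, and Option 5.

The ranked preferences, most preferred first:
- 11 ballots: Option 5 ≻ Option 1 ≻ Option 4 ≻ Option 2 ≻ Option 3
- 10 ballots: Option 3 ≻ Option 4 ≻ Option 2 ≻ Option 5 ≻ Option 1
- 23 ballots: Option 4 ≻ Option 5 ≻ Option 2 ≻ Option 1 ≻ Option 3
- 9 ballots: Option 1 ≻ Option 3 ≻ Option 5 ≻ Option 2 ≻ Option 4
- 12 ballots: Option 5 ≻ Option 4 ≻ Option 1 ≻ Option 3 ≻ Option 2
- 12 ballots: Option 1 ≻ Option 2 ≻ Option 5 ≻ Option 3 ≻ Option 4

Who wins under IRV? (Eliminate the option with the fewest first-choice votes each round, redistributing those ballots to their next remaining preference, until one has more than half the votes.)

Option 5

Round 1: Option 1 21, Option 2 0, Option 3 10, Option 4 23, Option 5 23. Option 2 eliminated.
Round 2: Option 1 21, Option 3 10, Option 4 23, Option 5 23. Option 3 eliminated.
Round 3: Option 1 21, Option 4 33, Option 5 23. Option 1 eliminated.
Round 4: Option 4 33, Option 5 44. Option 5 has a majority (≥39).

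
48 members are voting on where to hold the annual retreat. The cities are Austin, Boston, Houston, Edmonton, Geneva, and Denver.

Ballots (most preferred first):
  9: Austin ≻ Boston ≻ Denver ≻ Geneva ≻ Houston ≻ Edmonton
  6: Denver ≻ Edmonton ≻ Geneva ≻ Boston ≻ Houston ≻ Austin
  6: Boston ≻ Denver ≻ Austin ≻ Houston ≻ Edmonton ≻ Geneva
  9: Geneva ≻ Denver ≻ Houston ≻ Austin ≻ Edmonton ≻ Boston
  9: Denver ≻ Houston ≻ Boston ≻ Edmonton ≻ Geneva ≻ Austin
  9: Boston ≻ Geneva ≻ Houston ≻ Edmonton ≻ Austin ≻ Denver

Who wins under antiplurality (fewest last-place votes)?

Last-place votes: Austin 15, Boston 9, Houston 0, Edmonton 9, Geneva 6, Denver 9.

Houston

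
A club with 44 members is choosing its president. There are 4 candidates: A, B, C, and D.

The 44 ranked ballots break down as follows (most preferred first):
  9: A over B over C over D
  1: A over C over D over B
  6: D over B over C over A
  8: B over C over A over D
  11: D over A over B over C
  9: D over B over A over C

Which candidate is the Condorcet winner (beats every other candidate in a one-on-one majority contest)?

D vs A: 26–18
D vs B: 27–17
D vs C: 26–18
D beats every other candidate.

D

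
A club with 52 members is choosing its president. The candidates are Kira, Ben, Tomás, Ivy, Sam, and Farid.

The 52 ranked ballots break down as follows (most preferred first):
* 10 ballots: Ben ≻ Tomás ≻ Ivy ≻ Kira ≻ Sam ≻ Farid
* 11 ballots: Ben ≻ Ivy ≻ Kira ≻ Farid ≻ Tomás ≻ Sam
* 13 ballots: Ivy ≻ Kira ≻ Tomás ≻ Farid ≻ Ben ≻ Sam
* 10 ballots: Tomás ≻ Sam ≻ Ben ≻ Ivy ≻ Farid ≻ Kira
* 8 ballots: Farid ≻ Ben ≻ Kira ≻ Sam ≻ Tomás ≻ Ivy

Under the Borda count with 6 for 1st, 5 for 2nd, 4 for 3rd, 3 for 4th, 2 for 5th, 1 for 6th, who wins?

Ben

Kira: 10×3 + 11×4 + 13×5 + 10×1 + 8×4 = 181
Ben: 10×6 + 11×6 + 13×2 + 10×4 + 8×5 = 232
Tomás: 10×5 + 11×2 + 13×4 + 10×6 + 8×2 = 200
Ivy: 10×4 + 11×5 + 13×6 + 10×3 + 8×1 = 211
Sam: 10×2 + 11×1 + 13×1 + 10×5 + 8×3 = 118
Farid: 10×1 + 11×3 + 13×3 + 10×2 + 8×6 = 150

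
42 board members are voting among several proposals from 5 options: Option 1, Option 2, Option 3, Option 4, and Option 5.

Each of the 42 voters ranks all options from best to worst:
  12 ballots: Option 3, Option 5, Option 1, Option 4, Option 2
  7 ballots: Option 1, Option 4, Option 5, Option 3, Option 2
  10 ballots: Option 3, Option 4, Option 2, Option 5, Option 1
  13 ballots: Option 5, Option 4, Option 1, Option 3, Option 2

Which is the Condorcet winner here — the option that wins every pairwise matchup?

Option 3 vs Option 1: 22–20
Option 3 vs Option 2: 42–0
Option 3 vs Option 4: 22–20
Option 3 vs Option 5: 22–20
Option 3 beats every other option.

Option 3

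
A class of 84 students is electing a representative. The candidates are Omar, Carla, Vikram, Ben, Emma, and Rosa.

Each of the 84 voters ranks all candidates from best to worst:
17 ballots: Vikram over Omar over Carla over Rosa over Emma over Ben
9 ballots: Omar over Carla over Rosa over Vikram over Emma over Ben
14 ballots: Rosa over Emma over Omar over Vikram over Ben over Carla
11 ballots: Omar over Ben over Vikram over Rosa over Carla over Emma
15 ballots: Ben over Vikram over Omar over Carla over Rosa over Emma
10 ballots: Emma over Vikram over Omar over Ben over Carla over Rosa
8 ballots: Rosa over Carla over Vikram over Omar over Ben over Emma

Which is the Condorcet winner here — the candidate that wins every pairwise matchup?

Vikram

Vikram vs Omar: 50–34
Vikram vs Carla: 67–17
Vikram vs Ben: 58–26
Vikram vs Emma: 60–24
Vikram vs Rosa: 53–31
Vikram beats every other candidate.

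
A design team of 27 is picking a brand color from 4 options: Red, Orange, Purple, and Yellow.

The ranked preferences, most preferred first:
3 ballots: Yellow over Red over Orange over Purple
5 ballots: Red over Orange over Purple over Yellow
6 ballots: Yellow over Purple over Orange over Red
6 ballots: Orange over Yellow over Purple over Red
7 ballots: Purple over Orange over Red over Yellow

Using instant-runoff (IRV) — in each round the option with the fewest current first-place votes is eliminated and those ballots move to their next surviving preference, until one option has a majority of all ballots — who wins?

Orange

Round 1: Red 5, Orange 6, Purple 7, Yellow 9. Red eliminated.
Round 2: Orange 11, Purple 7, Yellow 9. Purple eliminated.
Round 3: Orange 18, Yellow 9. Orange has a majority (≥14).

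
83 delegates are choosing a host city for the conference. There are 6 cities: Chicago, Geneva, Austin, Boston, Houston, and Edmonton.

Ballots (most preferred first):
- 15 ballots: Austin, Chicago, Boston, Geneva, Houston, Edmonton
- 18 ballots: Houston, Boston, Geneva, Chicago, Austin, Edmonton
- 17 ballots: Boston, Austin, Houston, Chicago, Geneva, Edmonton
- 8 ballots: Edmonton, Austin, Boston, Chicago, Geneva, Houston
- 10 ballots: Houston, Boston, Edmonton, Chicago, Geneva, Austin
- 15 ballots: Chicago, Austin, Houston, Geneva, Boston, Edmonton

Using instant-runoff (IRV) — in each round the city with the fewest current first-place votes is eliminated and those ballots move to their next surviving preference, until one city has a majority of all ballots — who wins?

Austin

Round 1: Chicago 15, Geneva 0, Austin 15, Boston 17, Houston 28, Edmonton 8. Geneva eliminated.
Round 2: Chicago 15, Austin 15, Boston 17, Houston 28, Edmonton 8. Edmonton eliminated.
Round 3: Chicago 15, Austin 23, Boston 17, Houston 28. Chicago eliminated.
Round 4: Austin 38, Boston 17, Houston 28. Boston eliminated.
Round 5: Austin 55, Houston 28. Austin has a majority (≥42).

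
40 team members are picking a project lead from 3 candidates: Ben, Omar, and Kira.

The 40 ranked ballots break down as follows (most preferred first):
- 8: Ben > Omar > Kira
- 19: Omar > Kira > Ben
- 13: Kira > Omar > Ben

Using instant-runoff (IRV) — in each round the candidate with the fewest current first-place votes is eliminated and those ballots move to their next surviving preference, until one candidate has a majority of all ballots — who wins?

Omar

Round 1: Ben 8, Omar 19, Kira 13. Ben eliminated.
Round 2: Omar 27, Kira 13. Omar has a majority (≥21).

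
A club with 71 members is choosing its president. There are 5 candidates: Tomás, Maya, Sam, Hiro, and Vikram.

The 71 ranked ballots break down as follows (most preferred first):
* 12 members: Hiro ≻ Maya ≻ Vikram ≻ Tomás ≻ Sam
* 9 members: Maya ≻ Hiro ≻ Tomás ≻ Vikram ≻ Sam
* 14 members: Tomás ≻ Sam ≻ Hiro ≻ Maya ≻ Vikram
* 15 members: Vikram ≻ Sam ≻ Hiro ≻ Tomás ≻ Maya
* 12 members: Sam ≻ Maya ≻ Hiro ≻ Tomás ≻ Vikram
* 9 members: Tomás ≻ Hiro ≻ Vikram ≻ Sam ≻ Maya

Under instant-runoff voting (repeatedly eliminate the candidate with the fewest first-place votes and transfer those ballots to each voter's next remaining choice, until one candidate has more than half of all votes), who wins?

Hiro

Round 1: Tomás 23, Maya 9, Sam 12, Hiro 12, Vikram 15. Maya eliminated.
Round 2: Tomás 23, Sam 12, Hiro 21, Vikram 15. Sam eliminated.
Round 3: Tomás 23, Hiro 33, Vikram 15. Vikram eliminated.
Round 4: Tomás 23, Hiro 48. Hiro has a majority (≥36).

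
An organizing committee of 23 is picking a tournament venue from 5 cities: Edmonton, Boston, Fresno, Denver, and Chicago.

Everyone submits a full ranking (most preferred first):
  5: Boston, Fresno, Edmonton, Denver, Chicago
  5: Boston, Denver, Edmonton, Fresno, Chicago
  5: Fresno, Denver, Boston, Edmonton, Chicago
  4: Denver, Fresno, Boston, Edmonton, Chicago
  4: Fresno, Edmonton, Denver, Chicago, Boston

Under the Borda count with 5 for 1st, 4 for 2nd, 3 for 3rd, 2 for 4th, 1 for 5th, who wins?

Edmonton: 5×3 + 5×3 + 5×2 + 4×2 + 4×4 = 64
Boston: 5×5 + 5×5 + 5×3 + 4×3 + 4×1 = 81
Fresno: 5×4 + 5×2 + 5×5 + 4×4 + 4×5 = 91
Denver: 5×2 + 5×4 + 5×4 + 4×5 + 4×3 = 82
Chicago: 5×1 + 5×1 + 5×1 + 4×1 + 4×2 = 27

Fresno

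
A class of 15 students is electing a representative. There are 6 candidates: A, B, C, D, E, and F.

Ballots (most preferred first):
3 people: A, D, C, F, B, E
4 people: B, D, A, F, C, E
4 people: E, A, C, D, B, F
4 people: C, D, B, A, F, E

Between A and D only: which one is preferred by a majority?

A is ranked above D on 7 ballots; D above A on 8.

D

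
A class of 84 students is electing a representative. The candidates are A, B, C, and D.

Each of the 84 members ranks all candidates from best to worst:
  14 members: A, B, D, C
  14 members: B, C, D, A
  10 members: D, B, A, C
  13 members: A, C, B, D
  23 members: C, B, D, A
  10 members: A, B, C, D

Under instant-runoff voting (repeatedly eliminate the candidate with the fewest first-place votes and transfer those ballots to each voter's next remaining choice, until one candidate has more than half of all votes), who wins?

B

Round 1: A 37, B 14, C 23, D 10. D eliminated.
Round 2: A 37, B 24, C 23. C eliminated.
Round 3: A 37, B 47. B has a majority (≥43).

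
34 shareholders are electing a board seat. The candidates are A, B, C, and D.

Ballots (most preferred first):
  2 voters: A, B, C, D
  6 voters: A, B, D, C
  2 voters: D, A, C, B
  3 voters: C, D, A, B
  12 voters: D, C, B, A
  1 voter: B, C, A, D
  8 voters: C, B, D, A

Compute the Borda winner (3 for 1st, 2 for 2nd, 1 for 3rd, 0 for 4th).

C

A: 2×3 + 6×3 + 2×2 + 3×1 + 12×0 + 1×1 + 8×0 = 32
B: 2×2 + 6×2 + 2×0 + 3×0 + 12×1 + 1×3 + 8×2 = 47
C: 2×1 + 6×0 + 2×1 + 3×3 + 12×2 + 1×2 + 8×3 = 63
D: 2×0 + 6×1 + 2×3 + 3×2 + 12×3 + 1×0 + 8×1 = 62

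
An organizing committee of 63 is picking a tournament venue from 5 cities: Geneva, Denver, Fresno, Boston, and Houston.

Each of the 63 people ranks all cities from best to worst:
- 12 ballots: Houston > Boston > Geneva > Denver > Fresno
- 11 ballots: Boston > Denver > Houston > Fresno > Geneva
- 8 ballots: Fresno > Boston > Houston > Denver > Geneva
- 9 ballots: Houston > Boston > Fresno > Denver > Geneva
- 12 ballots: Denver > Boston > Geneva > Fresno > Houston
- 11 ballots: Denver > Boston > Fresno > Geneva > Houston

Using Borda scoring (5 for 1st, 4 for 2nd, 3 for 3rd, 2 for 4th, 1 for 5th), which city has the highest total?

Boston

Geneva: 12×3 + 11×1 + 8×1 + 9×1 + 12×3 + 11×2 = 122
Denver: 12×2 + 11×4 + 8×2 + 9×2 + 12×5 + 11×5 = 217
Fresno: 12×1 + 11×2 + 8×5 + 9×3 + 12×2 + 11×3 = 158
Boston: 12×4 + 11×5 + 8×4 + 9×4 + 12×4 + 11×4 = 263
Houston: 12×5 + 11×3 + 8×3 + 9×5 + 12×1 + 11×1 = 185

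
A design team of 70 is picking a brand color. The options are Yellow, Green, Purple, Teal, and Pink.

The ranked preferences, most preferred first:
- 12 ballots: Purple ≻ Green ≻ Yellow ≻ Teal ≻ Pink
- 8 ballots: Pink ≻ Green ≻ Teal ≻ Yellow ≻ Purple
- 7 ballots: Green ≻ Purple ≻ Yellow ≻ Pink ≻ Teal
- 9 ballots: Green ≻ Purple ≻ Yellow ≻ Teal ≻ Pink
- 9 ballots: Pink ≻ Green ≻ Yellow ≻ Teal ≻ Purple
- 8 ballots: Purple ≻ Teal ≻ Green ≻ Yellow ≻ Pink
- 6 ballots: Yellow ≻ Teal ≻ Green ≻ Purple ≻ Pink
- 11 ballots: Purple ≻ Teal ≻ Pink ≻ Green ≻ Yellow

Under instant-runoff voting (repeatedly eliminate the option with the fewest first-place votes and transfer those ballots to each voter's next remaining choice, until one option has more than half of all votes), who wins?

Green

Round 1: Yellow 6, Green 16, Purple 31, Teal 0, Pink 17. Teal eliminated.
Round 2: Yellow 6, Green 16, Purple 31, Pink 17. Yellow eliminated.
Round 3: Green 22, Purple 31, Pink 17. Pink eliminated.
Round 4: Green 39, Purple 31. Green has a majority (≥36).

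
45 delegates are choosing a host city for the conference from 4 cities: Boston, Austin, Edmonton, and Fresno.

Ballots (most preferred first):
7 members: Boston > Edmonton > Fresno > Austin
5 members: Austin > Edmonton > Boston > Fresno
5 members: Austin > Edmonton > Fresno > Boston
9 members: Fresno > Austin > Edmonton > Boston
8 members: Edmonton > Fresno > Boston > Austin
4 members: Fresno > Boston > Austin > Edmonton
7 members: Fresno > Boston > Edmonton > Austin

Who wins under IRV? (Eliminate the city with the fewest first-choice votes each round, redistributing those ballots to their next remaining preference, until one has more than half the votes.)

Round 1: Boston 7, Austin 10, Edmonton 8, Fresno 20. Boston eliminated.
Round 2: Austin 10, Edmonton 15, Fresno 20. Austin eliminated.
Round 3: Edmonton 25, Fresno 20. Edmonton has a majority (≥23).

Edmonton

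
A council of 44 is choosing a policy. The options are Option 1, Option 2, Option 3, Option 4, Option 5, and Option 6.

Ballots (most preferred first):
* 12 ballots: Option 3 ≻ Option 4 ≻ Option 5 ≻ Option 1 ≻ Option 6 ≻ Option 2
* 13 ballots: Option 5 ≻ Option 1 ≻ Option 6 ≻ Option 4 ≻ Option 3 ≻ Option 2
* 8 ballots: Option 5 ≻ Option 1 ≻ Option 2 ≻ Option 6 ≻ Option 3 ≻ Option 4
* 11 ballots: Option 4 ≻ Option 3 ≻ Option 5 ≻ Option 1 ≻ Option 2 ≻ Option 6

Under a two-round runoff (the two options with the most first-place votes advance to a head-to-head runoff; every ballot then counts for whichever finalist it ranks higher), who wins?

Round 1 first-place votes: Option 1 0, Option 2 0, Option 3 12, Option 4 11, Option 5 21, Option 6 0. Option 5 and Option 3 advance.
Runoff: Option 5 is ranked above Option 3 on 21 ballots, Option 3 above Option 5 on 23.

Option 3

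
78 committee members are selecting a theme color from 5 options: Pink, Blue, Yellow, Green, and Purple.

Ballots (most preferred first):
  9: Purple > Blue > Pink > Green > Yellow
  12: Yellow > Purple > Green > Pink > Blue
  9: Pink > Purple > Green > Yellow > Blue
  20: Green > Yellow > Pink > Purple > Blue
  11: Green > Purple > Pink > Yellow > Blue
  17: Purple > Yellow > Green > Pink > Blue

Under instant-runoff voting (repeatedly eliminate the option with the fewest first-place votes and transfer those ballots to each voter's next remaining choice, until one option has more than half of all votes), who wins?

Purple

Round 1: Pink 9, Blue 0, Yellow 12, Green 31, Purple 26. Blue eliminated.
Round 2: Pink 9, Yellow 12, Green 31, Purple 26. Pink eliminated.
Round 3: Yellow 12, Green 31, Purple 35. Yellow eliminated.
Round 4: Green 31, Purple 47. Purple has a majority (≥40).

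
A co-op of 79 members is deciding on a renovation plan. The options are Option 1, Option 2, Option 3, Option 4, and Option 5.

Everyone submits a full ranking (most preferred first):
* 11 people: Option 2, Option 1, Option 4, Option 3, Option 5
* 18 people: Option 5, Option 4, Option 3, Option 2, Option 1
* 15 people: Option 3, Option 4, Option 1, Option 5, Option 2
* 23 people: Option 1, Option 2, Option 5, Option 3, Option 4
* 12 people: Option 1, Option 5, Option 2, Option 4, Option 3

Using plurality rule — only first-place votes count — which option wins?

Option 1

First-place votes: Option 1 35, Option 2 11, Option 3 15, Option 4 0, Option 5 18.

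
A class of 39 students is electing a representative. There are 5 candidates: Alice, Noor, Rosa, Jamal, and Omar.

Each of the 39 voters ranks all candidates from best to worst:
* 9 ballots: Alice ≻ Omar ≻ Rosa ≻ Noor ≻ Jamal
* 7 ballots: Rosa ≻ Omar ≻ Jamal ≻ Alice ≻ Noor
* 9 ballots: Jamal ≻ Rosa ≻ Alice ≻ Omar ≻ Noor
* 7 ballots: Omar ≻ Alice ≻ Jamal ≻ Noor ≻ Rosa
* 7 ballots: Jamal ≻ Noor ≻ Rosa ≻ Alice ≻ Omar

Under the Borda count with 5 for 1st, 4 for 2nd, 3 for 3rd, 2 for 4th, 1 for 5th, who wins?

Alice: 9×5 + 7×2 + 9×3 + 7×4 + 7×2 = 128
Noor: 9×2 + 7×1 + 9×1 + 7×2 + 7×4 = 76
Rosa: 9×3 + 7×5 + 9×4 + 7×1 + 7×3 = 126
Jamal: 9×1 + 7×3 + 9×5 + 7×3 + 7×5 = 131
Omar: 9×4 + 7×4 + 9×2 + 7×5 + 7×1 = 124

Jamal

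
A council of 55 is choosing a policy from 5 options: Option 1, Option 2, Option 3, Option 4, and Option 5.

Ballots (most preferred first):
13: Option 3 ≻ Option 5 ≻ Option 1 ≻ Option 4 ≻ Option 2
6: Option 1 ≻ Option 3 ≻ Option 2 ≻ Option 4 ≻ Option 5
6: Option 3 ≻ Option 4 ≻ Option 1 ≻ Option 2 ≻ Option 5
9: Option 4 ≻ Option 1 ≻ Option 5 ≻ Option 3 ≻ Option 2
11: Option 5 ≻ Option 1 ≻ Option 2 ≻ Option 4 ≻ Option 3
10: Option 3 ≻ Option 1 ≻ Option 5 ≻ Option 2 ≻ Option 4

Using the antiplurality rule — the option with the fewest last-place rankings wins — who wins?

Option 1

Last-place votes: Option 1 0, Option 2 22, Option 3 11, Option 4 10, Option 5 12.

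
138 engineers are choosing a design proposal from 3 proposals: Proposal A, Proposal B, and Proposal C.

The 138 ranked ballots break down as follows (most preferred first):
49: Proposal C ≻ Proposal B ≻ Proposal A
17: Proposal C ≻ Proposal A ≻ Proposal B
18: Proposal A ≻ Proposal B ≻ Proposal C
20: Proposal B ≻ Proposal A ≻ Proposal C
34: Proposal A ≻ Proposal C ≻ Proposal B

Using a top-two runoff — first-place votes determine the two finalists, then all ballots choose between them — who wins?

Proposal A

Round 1 first-place votes: Proposal A 52, Proposal B 20, Proposal C 66. Proposal C and Proposal A advance.
Runoff: Proposal C is ranked above Proposal A on 66 ballots, Proposal A above Proposal C on 72.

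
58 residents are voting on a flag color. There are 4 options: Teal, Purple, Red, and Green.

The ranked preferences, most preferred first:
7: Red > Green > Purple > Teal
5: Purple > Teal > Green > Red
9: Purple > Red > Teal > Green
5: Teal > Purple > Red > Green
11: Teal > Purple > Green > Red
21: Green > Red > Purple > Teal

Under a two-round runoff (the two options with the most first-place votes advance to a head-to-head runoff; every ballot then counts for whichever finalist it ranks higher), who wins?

Teal

Round 1 first-place votes: Teal 16, Purple 14, Red 7, Green 21. Green and Teal advance.
Runoff: Green is ranked above Teal on 28 ballots, Teal above Green on 30.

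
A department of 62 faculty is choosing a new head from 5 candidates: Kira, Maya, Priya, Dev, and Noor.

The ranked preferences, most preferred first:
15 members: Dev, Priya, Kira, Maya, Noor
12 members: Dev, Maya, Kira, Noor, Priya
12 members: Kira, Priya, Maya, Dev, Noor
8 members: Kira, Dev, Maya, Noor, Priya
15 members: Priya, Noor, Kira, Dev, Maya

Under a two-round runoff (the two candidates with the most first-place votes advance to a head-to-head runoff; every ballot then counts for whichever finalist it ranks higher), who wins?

Round 1 first-place votes: Kira 20, Maya 0, Priya 15, Dev 27, Noor 0. Dev and Kira advance.
Runoff: Dev is ranked above Kira on 27 ballots, Kira above Dev on 35.

Kira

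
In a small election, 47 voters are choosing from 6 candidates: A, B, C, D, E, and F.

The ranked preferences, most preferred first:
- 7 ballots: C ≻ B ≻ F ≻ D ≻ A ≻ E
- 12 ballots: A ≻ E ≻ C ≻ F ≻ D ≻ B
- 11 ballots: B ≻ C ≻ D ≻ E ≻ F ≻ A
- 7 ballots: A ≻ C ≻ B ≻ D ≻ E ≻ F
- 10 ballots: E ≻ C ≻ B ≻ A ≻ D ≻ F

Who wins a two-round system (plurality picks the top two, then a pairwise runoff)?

B

Round 1 first-place votes: A 19, B 11, C 7, D 0, E 10, F 0. A and B advance.
Runoff: A is ranked above B on 19 ballots, B above A on 28.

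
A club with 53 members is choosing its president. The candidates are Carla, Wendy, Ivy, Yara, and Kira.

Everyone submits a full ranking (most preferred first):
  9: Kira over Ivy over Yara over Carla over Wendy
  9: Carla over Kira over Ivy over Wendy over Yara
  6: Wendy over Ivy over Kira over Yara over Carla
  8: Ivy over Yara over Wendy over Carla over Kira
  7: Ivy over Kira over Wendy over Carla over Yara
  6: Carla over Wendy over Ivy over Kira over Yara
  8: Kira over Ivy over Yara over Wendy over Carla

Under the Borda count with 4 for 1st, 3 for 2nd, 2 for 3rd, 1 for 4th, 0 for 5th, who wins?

Ivy

Carla: 9×1 + 9×4 + 6×0 + 8×1 + 7×1 + 6×4 + 8×0 = 84
Wendy: 9×0 + 9×1 + 6×4 + 8×2 + 7×2 + 6×3 + 8×1 = 89
Ivy: 9×3 + 9×2 + 6×3 + 8×4 + 7×4 + 6×2 + 8×3 = 159
Yara: 9×2 + 9×0 + 6×1 + 8×3 + 7×0 + 6×0 + 8×2 = 64
Kira: 9×4 + 9×3 + 6×2 + 8×0 + 7×3 + 6×1 + 8×4 = 134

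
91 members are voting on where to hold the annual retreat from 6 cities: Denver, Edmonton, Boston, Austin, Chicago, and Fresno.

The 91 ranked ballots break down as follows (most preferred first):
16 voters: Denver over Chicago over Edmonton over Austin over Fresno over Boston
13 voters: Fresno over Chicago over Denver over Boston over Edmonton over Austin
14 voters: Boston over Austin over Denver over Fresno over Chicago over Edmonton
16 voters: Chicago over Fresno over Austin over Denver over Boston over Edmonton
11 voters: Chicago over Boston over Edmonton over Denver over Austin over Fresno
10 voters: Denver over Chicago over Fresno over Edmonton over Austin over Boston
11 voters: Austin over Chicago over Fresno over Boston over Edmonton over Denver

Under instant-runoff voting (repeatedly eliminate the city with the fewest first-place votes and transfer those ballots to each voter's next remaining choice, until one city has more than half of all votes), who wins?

Round 1: Denver 26, Edmonton 0, Boston 14, Austin 11, Chicago 27, Fresno 13. Edmonton eliminated.
Round 2: Denver 26, Boston 14, Austin 11, Chicago 27, Fresno 13. Austin eliminated.
Round 3: Denver 26, Boston 14, Chicago 38, Fresno 13. Fresno eliminated.
Round 4: Denver 26, Boston 14, Chicago 51. Chicago has a majority (≥46).

Chicago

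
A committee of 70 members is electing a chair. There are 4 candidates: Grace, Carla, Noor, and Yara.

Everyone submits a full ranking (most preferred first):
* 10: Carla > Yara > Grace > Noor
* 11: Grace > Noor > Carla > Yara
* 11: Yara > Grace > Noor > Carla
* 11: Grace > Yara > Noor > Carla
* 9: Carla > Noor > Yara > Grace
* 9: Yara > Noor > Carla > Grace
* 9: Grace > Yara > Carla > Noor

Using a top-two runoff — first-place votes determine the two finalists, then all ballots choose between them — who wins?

Round 1 first-place votes: Grace 31, Carla 19, Noor 0, Yara 20. Grace and Yara advance.
Runoff: Grace is ranked above Yara on 31 ballots, Yara above Grace on 39.

Yara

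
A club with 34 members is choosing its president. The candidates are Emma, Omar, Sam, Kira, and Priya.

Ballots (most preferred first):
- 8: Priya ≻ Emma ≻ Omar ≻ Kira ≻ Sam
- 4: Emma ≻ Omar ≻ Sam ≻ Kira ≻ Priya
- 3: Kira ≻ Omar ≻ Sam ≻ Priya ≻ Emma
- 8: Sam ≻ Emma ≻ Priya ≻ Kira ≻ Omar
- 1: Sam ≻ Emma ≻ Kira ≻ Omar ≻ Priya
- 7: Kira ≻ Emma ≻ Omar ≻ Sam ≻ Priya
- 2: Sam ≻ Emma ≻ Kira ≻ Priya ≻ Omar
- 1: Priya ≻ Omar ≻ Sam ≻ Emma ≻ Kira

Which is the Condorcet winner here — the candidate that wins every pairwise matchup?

Emma vs Omar: 30–4
Emma vs Sam: 19–15
Emma vs Kira: 24–10
Emma vs Priya: 22–12
Emma beats every other candidate.

Emma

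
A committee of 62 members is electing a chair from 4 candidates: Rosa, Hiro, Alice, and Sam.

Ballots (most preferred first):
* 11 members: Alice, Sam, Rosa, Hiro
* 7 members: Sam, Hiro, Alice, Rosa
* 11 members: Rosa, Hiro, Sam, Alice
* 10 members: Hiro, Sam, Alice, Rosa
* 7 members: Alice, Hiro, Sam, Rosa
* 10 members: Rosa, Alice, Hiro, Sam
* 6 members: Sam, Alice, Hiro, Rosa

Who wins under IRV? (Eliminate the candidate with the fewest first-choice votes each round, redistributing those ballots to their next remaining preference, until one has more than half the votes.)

Sam

Round 1: Rosa 21, Hiro 10, Alice 18, Sam 13. Hiro eliminated.
Round 2: Rosa 21, Alice 18, Sam 23. Alice eliminated.
Round 3: Rosa 21, Sam 41. Sam has a majority (≥32).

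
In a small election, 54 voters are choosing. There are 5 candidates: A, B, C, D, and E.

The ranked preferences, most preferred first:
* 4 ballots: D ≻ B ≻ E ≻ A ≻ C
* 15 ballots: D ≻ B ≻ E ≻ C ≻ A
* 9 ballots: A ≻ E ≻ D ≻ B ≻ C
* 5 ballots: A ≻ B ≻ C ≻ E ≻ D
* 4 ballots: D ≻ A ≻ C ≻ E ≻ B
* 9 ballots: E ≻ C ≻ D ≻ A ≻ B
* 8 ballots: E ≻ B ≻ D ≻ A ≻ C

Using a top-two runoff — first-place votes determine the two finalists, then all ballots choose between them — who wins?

Round 1 first-place votes: A 14, B 0, C 0, D 23, E 17. D and E advance.
Runoff: D is ranked above E on 23 ballots, E above D on 31.

E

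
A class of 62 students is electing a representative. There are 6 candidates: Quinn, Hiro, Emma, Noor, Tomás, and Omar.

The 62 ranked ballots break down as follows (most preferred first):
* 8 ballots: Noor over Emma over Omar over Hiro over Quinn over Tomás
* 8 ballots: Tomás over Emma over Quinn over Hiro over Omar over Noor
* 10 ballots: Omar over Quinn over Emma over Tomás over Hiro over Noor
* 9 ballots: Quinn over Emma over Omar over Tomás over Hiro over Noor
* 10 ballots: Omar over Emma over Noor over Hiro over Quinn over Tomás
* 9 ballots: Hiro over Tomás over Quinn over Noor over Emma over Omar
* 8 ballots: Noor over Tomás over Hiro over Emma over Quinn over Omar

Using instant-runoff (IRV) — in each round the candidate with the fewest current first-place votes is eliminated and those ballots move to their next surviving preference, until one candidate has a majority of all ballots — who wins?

Quinn

Round 1: Quinn 9, Hiro 9, Emma 0, Noor 16, Tomás 8, Omar 20. Emma eliminated.
Round 2: Quinn 9, Hiro 9, Noor 16, Tomás 8, Omar 20. Tomás eliminated.
Round 3: Quinn 17, Hiro 9, Noor 16, Omar 20. Hiro eliminated.
Round 4: Quinn 26, Noor 16, Omar 20. Noor eliminated.
Round 5: Quinn 34, Omar 28. Quinn has a majority (≥32).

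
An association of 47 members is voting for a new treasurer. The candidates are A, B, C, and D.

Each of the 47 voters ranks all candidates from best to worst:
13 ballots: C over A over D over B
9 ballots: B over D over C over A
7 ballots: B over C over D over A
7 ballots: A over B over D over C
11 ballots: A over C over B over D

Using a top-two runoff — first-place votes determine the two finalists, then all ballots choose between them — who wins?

A

Round 1 first-place votes: A 18, B 16, C 13, D 0. A and B advance.
Runoff: A is ranked above B on 31 ballots, B above A on 16.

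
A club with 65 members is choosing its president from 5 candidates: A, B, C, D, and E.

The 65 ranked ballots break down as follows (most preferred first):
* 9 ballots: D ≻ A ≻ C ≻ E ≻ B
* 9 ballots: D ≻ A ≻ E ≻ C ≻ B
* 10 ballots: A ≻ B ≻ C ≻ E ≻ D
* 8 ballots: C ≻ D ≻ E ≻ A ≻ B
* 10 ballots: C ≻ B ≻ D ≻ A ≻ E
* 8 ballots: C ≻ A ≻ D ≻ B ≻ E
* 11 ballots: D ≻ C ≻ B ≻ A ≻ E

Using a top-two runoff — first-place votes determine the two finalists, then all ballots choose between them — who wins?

C

Round 1 first-place votes: A 10, B 0, C 26, D 29, E 0. D and C advance.
Runoff: D is ranked above C on 29 ballots, C above D on 36.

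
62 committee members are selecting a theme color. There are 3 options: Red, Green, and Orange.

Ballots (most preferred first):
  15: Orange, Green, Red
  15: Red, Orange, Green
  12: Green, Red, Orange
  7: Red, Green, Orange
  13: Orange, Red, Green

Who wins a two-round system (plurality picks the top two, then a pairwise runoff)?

Red

Round 1 first-place votes: Red 22, Green 12, Orange 28. Orange and Red advance.
Runoff: Orange is ranked above Red on 28 ballots, Red above Orange on 34.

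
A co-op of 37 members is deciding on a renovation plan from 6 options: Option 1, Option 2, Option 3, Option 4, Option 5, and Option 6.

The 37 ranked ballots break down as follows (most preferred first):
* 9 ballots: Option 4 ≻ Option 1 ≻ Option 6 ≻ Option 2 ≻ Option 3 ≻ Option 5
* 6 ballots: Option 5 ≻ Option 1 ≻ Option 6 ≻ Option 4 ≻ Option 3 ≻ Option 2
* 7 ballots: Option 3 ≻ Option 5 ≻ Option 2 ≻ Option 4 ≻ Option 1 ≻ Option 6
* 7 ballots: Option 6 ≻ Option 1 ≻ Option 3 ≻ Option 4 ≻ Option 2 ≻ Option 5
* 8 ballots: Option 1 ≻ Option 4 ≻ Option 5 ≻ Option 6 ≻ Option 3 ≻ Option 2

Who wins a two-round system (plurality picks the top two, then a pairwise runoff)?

Round 1 first-place votes: Option 1 8, Option 2 0, Option 3 7, Option 4 9, Option 5 6, Option 6 7. Option 4 and Option 1 advance.
Runoff: Option 4 is ranked above Option 1 on 16 ballots, Option 1 above Option 4 on 21.

Option 1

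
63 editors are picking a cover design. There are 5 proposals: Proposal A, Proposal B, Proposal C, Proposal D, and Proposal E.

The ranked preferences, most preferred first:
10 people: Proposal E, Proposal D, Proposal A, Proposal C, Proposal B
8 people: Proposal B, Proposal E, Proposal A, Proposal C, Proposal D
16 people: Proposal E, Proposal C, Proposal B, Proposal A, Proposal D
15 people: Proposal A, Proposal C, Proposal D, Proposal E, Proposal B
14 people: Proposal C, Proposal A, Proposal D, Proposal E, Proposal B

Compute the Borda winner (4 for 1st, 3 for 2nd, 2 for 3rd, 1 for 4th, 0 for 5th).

Proposal A: 10×2 + 8×2 + 16×1 + 15×4 + 14×3 = 154
Proposal B: 10×0 + 8×4 + 16×2 + 15×0 + 14×0 = 64
Proposal C: 10×1 + 8×1 + 16×3 + 15×3 + 14×4 = 167
Proposal D: 10×3 + 8×0 + 16×0 + 15×2 + 14×2 = 88
Proposal E: 10×4 + 8×3 + 16×4 + 15×1 + 14×1 = 157

Proposal C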